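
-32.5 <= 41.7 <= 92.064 True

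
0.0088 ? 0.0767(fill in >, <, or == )<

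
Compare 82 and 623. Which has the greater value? 623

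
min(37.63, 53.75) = 37.63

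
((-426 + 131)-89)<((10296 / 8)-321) True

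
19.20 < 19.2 False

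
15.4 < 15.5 True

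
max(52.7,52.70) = 52.70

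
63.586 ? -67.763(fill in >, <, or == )>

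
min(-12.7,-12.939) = -12.939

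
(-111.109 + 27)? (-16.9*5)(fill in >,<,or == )>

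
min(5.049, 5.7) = 5.049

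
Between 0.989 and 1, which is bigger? 1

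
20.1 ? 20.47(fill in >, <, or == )<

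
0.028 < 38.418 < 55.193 True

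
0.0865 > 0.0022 True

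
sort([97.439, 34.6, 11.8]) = [11.8, 34.6, 97.439]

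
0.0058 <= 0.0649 True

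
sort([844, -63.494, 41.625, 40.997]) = [-63.494, 40.997, 41.625, 844]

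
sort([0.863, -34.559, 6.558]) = [-34.559, 0.863, 6.558]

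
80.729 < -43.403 False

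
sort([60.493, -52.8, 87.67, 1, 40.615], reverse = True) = [87.67, 60.493, 40.615, 1, -52.8]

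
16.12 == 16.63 False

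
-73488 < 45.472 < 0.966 False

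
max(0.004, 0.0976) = 0.0976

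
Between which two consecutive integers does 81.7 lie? 81 and 82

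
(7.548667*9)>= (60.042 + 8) False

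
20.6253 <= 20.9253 True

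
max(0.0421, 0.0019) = 0.0421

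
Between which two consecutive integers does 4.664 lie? 4 and 5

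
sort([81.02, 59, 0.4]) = [0.4, 59, 81.02]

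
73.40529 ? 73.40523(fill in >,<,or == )>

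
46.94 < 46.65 False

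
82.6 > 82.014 True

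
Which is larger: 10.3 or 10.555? 10.555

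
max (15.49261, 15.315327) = 15.49261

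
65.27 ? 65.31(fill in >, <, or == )<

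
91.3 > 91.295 True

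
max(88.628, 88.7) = 88.7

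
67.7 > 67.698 True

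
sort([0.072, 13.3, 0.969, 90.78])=[0.072, 0.969, 13.3, 90.78]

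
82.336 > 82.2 True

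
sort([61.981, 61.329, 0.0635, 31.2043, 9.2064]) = [0.0635, 9.2064, 31.2043, 61.329, 61.981]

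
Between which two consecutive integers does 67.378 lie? 67 and 68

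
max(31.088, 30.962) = 31.088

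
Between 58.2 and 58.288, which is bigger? 58.288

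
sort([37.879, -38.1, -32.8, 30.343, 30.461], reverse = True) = [37.879, 30.461, 30.343, -32.8, -38.1]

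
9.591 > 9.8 False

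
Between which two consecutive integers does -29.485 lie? -30 and -29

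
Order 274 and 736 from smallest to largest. 274, 736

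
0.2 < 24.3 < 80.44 True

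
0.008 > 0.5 False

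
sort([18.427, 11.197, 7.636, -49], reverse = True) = [18.427, 11.197, 7.636, -49]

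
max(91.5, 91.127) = 91.5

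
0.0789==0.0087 False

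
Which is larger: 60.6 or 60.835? 60.835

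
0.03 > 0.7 False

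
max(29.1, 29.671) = 29.671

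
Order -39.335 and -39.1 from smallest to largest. -39.335, -39.1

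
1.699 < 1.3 False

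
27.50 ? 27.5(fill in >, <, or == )==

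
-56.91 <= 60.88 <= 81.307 True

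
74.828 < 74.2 False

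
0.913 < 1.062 True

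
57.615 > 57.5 True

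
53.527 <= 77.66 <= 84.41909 True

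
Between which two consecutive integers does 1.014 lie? 1 and 2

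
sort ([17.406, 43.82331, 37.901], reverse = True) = [43.82331, 37.901, 17.406]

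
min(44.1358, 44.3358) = 44.1358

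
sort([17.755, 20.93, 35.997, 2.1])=[2.1, 17.755, 20.93, 35.997]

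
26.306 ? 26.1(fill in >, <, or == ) >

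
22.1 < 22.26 True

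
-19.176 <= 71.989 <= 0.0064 False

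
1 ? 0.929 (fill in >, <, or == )>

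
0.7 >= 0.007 True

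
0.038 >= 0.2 False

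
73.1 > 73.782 False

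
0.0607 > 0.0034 True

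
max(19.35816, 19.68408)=19.68408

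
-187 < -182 True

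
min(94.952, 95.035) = 94.952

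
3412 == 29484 False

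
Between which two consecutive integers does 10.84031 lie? 10 and 11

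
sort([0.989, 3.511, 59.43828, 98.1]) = [0.989, 3.511, 59.43828, 98.1]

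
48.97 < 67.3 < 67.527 True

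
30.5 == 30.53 False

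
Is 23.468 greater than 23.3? Yes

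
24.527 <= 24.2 False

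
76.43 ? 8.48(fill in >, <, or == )>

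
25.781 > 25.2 True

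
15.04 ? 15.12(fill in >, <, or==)<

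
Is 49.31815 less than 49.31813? No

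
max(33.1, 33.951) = 33.951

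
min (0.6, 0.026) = 0.026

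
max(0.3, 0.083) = 0.3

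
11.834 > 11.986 False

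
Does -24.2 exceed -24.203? Yes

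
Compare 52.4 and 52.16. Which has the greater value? 52.4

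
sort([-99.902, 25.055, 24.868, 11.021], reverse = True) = [25.055, 24.868, 11.021, -99.902]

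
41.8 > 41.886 False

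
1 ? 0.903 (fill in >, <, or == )>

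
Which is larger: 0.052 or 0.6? 0.6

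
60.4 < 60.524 True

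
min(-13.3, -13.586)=-13.586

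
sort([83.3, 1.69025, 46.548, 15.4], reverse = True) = [83.3, 46.548, 15.4, 1.69025]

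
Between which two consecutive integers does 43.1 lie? 43 and 44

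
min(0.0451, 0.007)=0.007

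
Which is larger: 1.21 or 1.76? 1.76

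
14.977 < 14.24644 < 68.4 False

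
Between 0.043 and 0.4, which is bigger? 0.4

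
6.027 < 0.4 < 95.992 False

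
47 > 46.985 True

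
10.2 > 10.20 False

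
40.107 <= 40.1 False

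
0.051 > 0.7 False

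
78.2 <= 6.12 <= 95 False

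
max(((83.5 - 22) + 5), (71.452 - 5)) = 66.5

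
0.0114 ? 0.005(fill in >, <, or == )>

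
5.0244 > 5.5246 False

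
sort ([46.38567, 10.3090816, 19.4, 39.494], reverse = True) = [46.38567, 39.494, 19.4, 10.3090816]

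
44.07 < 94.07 True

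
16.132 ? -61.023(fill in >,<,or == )>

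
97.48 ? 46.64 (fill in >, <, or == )>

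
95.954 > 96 False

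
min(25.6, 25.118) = 25.118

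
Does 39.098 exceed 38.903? Yes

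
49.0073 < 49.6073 True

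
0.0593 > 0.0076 True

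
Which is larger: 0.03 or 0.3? 0.3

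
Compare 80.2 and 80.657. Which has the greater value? 80.657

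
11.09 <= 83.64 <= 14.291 False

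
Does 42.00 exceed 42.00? No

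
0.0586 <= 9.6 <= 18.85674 True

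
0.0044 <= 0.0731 True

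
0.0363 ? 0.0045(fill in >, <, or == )>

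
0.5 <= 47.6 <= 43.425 False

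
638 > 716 False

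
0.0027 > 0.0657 False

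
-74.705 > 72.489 False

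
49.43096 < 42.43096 False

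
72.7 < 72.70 False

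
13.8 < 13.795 False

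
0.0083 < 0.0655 True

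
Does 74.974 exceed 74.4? Yes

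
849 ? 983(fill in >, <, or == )<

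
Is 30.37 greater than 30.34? Yes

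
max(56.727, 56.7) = 56.727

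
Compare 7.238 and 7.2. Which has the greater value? 7.238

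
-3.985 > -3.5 False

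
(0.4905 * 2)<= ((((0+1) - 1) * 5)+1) True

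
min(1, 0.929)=0.929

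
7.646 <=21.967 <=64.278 True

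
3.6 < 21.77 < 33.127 True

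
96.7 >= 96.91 False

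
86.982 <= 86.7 False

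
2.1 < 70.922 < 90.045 True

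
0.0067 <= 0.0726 True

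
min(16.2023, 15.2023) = 15.2023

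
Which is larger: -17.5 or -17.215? -17.215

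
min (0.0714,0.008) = 0.008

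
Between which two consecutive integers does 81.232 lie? 81 and 82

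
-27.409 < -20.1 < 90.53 True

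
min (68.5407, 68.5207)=68.5207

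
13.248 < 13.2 False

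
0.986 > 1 False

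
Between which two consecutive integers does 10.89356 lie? 10 and 11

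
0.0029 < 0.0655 True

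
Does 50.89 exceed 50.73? Yes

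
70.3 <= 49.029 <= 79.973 False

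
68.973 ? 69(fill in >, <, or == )<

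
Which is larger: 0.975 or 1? 1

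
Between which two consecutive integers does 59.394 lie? 59 and 60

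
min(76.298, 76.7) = 76.298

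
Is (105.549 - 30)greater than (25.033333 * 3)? Yes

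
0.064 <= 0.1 True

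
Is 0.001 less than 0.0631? Yes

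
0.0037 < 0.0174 True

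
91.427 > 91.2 True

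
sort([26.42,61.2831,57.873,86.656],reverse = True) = [86.656,61.2831,57.873,26.42]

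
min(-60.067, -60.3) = -60.3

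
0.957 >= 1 False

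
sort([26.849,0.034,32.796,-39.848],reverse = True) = [32.796,26.849,0.034,-39.848]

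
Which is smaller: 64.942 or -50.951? -50.951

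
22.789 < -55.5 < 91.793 False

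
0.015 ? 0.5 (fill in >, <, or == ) <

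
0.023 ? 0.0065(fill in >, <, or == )>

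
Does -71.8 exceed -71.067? No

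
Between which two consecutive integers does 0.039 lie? 0 and 1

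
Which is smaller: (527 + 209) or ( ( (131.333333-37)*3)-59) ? ( ( (131.333333-37)*3)-59)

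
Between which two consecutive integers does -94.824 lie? -95 and -94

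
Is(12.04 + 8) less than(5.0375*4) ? Yes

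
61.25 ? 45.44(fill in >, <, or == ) >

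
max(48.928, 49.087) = 49.087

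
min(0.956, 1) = 0.956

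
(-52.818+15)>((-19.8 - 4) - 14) False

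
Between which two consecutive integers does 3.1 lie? 3 and 4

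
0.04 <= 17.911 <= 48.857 True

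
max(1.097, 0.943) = 1.097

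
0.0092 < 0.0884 True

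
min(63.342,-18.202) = -18.202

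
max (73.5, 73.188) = 73.5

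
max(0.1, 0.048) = 0.1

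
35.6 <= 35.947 True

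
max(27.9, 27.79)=27.9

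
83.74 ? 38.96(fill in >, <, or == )>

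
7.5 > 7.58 False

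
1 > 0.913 True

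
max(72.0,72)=72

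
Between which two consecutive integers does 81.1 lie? 81 and 82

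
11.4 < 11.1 False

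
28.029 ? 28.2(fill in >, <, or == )<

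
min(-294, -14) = -294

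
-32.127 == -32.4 False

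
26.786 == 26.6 False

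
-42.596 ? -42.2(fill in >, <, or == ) <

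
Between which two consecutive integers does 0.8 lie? 0 and 1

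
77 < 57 False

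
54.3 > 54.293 True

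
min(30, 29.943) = 29.943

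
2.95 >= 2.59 True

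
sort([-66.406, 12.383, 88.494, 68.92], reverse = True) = [88.494, 68.92, 12.383, -66.406]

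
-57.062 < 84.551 True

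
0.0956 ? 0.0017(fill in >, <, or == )>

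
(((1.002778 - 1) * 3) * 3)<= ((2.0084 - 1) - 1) False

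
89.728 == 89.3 False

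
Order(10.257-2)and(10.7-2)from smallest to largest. (10.257-2), (10.7-2)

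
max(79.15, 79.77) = 79.77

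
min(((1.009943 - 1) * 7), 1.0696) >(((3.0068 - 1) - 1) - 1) True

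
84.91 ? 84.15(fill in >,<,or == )>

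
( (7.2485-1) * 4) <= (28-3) True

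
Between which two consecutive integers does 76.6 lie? 76 and 77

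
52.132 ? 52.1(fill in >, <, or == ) >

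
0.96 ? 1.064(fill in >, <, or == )<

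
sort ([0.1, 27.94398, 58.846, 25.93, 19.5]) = [0.1, 19.5, 25.93, 27.94398, 58.846]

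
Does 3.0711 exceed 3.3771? No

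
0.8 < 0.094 False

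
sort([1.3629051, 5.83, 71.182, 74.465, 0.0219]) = [0.0219, 1.3629051, 5.83, 71.182, 74.465]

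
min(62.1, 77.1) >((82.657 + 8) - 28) False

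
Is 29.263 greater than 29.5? No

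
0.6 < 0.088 False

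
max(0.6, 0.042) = 0.6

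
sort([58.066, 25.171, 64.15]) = [25.171, 58.066, 64.15]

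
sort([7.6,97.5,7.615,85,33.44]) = [7.6,7.615,33.44,85,97.5]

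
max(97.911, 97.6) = 97.911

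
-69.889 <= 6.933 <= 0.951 False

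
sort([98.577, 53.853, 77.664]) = [53.853, 77.664, 98.577]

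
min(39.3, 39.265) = 39.265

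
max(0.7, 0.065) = 0.7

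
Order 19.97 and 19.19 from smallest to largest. 19.19, 19.97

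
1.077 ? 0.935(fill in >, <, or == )>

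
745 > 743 True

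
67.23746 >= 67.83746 False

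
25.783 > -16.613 True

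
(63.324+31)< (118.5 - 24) True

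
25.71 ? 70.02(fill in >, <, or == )<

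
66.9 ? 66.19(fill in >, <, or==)>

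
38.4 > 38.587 False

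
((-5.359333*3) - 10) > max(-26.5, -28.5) True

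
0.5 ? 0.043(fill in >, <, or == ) >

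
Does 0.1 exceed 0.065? Yes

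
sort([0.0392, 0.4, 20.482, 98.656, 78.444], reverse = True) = [98.656, 78.444, 20.482, 0.4, 0.0392]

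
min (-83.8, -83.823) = -83.823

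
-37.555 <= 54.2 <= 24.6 False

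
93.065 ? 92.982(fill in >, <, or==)>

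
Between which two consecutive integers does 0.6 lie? 0 and 1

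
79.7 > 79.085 True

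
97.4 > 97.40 False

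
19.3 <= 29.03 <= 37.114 True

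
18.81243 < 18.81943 True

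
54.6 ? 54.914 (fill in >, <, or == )<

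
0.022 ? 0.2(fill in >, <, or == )<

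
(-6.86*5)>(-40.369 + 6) True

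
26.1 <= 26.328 True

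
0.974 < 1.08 True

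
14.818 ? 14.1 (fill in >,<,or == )>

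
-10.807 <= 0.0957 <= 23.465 True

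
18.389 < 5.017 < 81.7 False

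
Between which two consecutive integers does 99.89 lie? 99 and 100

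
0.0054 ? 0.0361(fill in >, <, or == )<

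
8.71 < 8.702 False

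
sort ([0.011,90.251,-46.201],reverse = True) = [90.251,0.011,-46.201]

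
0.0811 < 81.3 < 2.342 False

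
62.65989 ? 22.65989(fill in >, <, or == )>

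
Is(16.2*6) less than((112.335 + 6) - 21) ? Yes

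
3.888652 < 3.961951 True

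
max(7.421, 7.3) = 7.421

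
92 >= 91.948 True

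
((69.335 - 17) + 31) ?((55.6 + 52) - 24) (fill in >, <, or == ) <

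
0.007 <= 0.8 True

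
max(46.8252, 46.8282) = 46.8282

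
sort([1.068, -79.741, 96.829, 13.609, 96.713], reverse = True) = [96.829, 96.713, 13.609, 1.068, -79.741]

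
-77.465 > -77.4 False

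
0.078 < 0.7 True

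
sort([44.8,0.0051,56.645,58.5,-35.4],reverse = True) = [58.5,56.645,44.8,0.0051,-35.4]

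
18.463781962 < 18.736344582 True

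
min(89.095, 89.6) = 89.095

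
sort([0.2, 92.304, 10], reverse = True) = [92.304, 10, 0.2]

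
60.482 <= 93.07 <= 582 True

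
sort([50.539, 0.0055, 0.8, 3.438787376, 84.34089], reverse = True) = [84.34089, 50.539, 3.438787376, 0.8, 0.0055]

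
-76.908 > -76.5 False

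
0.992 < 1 True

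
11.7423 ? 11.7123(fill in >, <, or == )>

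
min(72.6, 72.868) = 72.6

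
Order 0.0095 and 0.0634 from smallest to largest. 0.0095, 0.0634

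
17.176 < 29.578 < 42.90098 True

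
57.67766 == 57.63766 False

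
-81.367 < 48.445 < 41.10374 False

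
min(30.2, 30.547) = 30.2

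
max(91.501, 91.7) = 91.7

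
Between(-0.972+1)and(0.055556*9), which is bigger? (0.055556*9)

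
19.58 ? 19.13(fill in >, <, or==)>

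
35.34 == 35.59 False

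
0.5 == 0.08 False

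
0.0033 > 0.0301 False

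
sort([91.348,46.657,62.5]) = [46.657,62.5,91.348]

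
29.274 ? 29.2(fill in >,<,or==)>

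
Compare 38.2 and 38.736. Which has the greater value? 38.736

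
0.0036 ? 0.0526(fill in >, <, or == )<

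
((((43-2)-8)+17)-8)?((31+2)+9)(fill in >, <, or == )==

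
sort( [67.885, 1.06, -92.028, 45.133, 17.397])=[-92.028, 1.06, 17.397, 45.133, 67.885]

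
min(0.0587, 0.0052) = 0.0052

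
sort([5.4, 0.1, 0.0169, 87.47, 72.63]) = [0.0169, 0.1, 5.4, 72.63, 87.47]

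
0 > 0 False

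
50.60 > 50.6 False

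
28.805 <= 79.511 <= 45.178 False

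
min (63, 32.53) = 32.53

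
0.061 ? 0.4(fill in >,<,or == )<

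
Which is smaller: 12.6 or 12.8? 12.6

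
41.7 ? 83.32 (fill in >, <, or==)<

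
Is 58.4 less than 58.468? Yes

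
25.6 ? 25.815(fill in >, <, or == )<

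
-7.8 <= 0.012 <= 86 True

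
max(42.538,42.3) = 42.538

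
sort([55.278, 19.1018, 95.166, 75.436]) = [19.1018, 55.278, 75.436, 95.166]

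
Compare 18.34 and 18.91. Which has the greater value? 18.91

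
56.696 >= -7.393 True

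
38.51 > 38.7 False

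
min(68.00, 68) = 68.00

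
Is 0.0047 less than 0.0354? Yes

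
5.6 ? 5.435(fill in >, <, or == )>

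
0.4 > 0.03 True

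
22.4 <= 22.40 True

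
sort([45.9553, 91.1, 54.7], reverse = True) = [91.1, 54.7, 45.9553]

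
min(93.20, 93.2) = 93.20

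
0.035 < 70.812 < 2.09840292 False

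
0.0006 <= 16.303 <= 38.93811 True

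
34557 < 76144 True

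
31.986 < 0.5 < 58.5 False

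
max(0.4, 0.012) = 0.4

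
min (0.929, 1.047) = 0.929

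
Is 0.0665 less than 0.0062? No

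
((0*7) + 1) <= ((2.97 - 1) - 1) False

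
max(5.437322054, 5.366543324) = 5.437322054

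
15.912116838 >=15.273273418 True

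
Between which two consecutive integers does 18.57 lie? 18 and 19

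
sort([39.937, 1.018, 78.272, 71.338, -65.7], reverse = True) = [78.272, 71.338, 39.937, 1.018, -65.7]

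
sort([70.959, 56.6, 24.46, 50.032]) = [24.46, 50.032, 56.6, 70.959]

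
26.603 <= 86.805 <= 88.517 True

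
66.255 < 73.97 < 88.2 True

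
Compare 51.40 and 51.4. They are equal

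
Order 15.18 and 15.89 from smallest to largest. 15.18, 15.89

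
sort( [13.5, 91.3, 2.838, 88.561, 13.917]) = [2.838, 13.5, 13.917, 88.561, 91.3]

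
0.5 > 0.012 True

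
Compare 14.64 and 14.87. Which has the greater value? 14.87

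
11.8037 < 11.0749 False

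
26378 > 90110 False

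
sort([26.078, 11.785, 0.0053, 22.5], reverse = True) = [26.078, 22.5, 11.785, 0.0053]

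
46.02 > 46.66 False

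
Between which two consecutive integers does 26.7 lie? 26 and 27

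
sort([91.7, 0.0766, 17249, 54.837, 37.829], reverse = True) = [17249, 91.7, 54.837, 37.829, 0.0766]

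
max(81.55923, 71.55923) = 81.55923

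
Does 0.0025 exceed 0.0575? No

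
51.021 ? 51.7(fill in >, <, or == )<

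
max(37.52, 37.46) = 37.52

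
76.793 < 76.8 True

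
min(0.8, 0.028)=0.028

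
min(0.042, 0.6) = 0.042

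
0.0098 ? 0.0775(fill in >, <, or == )<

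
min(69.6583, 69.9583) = 69.6583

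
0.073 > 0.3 False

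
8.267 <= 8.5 True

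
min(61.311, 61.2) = 61.2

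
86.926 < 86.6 False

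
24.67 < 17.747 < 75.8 False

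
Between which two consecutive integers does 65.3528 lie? 65 and 66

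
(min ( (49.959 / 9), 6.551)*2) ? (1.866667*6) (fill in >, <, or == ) <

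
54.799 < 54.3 False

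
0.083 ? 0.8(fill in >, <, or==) <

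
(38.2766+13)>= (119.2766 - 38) False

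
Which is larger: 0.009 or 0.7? 0.7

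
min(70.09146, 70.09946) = 70.09146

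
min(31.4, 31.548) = 31.4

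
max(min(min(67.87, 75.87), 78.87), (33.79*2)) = 67.87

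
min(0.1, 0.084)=0.084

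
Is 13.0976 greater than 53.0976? No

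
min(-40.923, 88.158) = -40.923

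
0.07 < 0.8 True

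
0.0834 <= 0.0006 False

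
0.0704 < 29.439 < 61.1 True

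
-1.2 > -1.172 False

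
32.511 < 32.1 False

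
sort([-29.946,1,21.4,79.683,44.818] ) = [-29.946,1,21.4,44.818,79.683]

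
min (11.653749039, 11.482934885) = 11.482934885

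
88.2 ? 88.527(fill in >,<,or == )<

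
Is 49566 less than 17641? No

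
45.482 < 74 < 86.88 True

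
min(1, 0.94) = 0.94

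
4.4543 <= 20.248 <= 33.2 True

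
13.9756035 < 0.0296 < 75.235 False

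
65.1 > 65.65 False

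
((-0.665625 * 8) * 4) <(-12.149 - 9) True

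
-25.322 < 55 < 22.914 False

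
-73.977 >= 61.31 False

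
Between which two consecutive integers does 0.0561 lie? 0 and 1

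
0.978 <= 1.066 True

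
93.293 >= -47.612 True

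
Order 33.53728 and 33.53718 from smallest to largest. 33.53718, 33.53728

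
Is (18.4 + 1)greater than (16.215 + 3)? Yes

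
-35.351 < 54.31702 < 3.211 False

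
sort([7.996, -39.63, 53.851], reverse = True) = [53.851, 7.996, -39.63]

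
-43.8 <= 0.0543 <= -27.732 False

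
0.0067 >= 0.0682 False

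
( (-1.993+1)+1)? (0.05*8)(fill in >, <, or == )<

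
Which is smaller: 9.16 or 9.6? 9.16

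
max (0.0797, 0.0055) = 0.0797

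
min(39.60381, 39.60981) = 39.60381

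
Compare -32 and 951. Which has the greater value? 951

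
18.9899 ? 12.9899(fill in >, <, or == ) >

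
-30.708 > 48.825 False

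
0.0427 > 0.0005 True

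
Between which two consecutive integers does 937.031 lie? 937 and 938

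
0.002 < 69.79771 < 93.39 True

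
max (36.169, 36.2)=36.2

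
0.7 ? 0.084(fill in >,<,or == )>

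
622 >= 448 True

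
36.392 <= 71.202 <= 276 True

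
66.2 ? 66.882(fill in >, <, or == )<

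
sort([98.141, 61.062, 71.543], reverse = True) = [98.141, 71.543, 61.062]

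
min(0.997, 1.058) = 0.997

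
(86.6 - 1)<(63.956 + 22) True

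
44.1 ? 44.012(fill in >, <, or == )>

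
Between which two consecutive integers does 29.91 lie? 29 and 30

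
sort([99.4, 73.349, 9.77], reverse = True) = [99.4, 73.349, 9.77]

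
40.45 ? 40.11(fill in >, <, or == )>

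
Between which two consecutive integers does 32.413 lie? 32 and 33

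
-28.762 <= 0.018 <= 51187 True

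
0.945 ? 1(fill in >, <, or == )<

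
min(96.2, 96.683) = 96.2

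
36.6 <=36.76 True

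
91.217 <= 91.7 True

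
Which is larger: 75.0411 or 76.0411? 76.0411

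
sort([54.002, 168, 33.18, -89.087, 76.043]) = [-89.087, 33.18, 54.002, 76.043, 168]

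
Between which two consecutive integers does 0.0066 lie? 0 and 1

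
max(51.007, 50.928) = 51.007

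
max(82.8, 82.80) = 82.80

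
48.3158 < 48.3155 False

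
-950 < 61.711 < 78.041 True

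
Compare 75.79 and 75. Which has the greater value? 75.79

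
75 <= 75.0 True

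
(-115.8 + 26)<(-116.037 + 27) True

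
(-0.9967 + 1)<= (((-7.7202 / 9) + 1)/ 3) True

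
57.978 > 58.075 False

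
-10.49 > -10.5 True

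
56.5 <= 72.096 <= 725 True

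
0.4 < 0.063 False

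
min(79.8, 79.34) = 79.34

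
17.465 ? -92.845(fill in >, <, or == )>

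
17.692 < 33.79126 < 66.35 True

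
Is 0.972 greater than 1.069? No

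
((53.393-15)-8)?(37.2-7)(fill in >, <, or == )>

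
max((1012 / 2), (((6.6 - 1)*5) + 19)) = 506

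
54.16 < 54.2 True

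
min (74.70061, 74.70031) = 74.70031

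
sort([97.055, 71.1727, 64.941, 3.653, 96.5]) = [3.653, 64.941, 71.1727, 96.5, 97.055]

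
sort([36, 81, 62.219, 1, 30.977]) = [1, 30.977, 36, 62.219, 81]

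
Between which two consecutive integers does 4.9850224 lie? 4 and 5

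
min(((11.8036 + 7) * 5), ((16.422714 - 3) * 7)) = 93.958998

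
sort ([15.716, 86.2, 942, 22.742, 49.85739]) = [15.716, 22.742, 49.85739, 86.2, 942]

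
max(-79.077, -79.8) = -79.077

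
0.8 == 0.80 True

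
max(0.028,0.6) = 0.6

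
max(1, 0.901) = 1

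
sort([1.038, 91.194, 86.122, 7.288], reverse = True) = [91.194, 86.122, 7.288, 1.038]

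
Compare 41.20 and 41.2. They are equal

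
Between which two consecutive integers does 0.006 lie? 0 and 1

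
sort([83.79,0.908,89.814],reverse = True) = [89.814,83.79,0.908]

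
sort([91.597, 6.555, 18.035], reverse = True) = [91.597, 18.035, 6.555]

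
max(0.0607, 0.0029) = 0.0607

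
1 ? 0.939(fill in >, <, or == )>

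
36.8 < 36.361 False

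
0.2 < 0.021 False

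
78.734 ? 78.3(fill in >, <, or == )>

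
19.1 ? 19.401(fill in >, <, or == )<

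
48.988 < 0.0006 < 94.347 False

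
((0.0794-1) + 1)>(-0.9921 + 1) True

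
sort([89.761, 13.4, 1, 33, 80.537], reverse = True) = [89.761, 80.537, 33, 13.4, 1]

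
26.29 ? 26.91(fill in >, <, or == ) <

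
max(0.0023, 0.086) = 0.086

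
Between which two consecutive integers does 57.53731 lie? 57 and 58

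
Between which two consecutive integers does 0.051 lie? 0 and 1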